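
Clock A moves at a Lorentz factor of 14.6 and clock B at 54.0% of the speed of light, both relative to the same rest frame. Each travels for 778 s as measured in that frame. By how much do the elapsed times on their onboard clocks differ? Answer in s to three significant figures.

A: γ = 14.6; τ_A = 778/14.60 = 53.29 s.
B: β = 0.540; γ = 1/√(1 − 0.540²) = 1/√0.7084 = 1.188; τ_B = 778/1.188 = 654.8 s.

|τ_A − τ_B| = 602 s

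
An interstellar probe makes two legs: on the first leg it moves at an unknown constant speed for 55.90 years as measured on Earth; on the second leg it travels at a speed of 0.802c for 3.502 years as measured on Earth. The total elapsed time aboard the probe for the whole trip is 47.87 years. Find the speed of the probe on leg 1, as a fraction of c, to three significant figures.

Leg 1: speed unknown; τ_1 = 55.90/γ_1.
Leg 2: γ = 1/√(1 − 0.802²) = 1/√0.3568 = 1.674; τ_2 = 3.502/1.674 = 2.092 years.
Total proper time: τ_1 + 2.092 = 47.87, so τ_1 = 47.87 − 2.092 = 45.78 years.
γ_1 = 55.90/45.78 = 1.221; β = √(1 − 1/γ²) = √0.3294.

β = 0.574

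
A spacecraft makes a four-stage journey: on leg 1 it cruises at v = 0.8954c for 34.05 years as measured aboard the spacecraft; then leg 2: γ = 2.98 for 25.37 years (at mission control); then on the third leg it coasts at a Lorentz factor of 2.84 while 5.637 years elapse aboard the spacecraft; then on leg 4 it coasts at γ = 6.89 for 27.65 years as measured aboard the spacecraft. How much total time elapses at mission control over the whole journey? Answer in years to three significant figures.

Δt = 308 years

Leg 1: γ = 1/√(1 − 0.8954²) = 1/√0.1983 = 2.246; Δt_1 = 2.246 × 34.05 = 76.47 years.
Leg 2: 25.37 years is already measured at mission control.
Leg 3: γ = 2.84; Δt_3 = 2.840 × 5.637 = 16.01 years.
Leg 4: γ = 6.89; Δt_4 = 6.890 × 27.65 = 190.5 years.
Total: 76.47 + 25.37 + 16.01 + 190.5 years.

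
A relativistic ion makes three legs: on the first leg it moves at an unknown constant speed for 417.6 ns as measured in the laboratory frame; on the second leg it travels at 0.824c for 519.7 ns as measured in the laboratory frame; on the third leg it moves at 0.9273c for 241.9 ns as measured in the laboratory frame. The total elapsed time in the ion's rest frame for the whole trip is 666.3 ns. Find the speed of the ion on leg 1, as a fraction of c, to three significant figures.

Leg 1: speed unknown; τ_1 = 417.6/γ_1.
Leg 2: γ = 1/√(1 − 0.824²) = 1/√0.3210 = 1.765; τ_2 = 519.7/1.765 = 294.5 ns.
Leg 3: γ = 1/√(1 − 0.9273²) = 1/√0.1401 = 2.672; τ_3 = 241.9/2.672 = 90.55 ns.
Total proper time: τ_1 + 294.5 + 90.55 = 666.3, so τ_1 = 666.3 − 385.0 = 281.3 ns.
γ_1 = 417.6/281.3 = 1.485; β = √(1 − 1/γ²) = √0.5463.

β = 0.739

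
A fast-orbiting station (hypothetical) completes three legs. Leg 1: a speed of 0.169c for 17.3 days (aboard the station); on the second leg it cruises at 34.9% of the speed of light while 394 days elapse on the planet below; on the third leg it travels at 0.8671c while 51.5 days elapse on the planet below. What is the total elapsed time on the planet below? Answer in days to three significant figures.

Leg 1: γ = 1/√(1 − 0.169²) = 1/√0.9714 = 1.015; Δt_1 = 1.015 × 17.3 = 17.55 days.
Leg 2: 394 days is already measured on the planet below.
Leg 3: 51.5 days is already measured on the planet below.
Total: 17.55 + 394.0 + 51.50 days.

Δt = 463 days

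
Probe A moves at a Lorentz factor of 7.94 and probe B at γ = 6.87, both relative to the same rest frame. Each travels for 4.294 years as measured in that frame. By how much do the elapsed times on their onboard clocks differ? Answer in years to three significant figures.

A: γ = 7.94; τ_A = 4.294/7.940 = 0.5408 years.
B: γ = 6.87; τ_B = 4.294/6.870 = 0.6250 years.

|τ_A − τ_B| = 0.0842 years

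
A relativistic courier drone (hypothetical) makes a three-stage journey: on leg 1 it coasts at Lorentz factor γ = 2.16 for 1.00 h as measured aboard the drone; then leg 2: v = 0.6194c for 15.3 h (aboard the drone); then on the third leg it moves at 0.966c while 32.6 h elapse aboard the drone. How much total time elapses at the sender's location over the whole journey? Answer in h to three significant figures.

Δt = 148 h

Leg 1: γ = 2.16; Δt_1 = 2.160 × 1.00 = 2.160 h.
Leg 2: γ = 1/√(1 − 0.6194²) = 1/√0.6163 = 1.274; Δt_2 = 1.274 × 15.3 = 19.49 h.
Leg 3: γ = 1/√(1 − 0.966²) = 1/√0.06684 = 3.868; Δt_3 = 3.868 × 32.6 = 126.1 h.
Total: 2.160 + 19.49 + 126.1 h.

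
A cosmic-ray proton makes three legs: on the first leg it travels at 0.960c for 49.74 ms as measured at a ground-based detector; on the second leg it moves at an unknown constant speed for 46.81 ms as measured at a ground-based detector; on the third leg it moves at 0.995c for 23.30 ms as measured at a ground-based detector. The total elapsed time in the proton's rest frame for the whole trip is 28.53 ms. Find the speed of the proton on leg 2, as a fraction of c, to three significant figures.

Leg 1: γ = 1/√(1 − 0.960²) = 25/7 ≈ 3.571; τ_1 = 49.74/3.571 = 13.93 ms.
Leg 2: speed unknown; τ_2 = 46.81/γ_2.
Leg 3: γ = 1/√(1 − 0.995²) = 1/√0.009975 = 10.01; τ_3 = 23.30/10.01 = 2.327 ms.
Total proper time: 13.93 + τ_2 + 2.327 = 28.53, so τ_2 = 28.53 − 16.25 = 12.28 ms.
γ_2 = 46.81/12.28 = 3.813; β = √(1 − 1/γ²) = √0.9312.

β = 0.965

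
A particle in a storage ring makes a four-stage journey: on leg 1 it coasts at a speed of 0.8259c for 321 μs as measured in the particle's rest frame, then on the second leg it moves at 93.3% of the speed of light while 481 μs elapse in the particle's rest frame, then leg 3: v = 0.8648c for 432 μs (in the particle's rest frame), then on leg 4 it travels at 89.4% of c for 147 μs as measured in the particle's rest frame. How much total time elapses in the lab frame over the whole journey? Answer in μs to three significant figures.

Δt = 3090 μs

Leg 1: γ = 1/√(1 − 0.8259²) = 1/√0.3179 = 1.774; Δt_1 = 1.774 × 321 = 569.3 μs.
Leg 2: β = 0.933; γ = 1/√(1 − 0.933²) = 1/√0.1295 = 2.779; Δt_2 = 2.779 × 481 = 1337 μs.
Leg 3: γ = 1/√(1 − 0.8648²) = 1/√0.2521 = 1.992; Δt_3 = 1.992 × 432 = 860.4 μs.
Leg 4: β = 0.894; γ = 1/√(1 − 0.894²) = 1/√0.2008 = 2.232; Δt_4 = 2.232 × 147 = 328.1 μs.
Total: 569.3 + 1337 + 860.4 + 328.1 μs.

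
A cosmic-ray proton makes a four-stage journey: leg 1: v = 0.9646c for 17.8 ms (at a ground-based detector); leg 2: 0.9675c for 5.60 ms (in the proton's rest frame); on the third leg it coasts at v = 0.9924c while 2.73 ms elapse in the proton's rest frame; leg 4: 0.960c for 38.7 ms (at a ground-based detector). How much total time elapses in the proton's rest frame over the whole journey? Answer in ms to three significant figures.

Leg 1: γ = 1/√(1 − 0.9646²) = 1/√0.06955 = 3.792; τ_1 = 17.8/3.792 = 4.694 ms.
Leg 2: 5.60 ms is already measured in the proton's rest frame.
Leg 3: 2.73 ms is already measured in the proton's rest frame.
Leg 4: γ = 1/√(1 − 0.960²) = 25/7 ≈ 3.571; τ_4 = 38.7/3.571 = 10.84 ms.
Total: 4.694 + 5.600 + 2.730 + 10.84 ms.

τ = 23.9 ms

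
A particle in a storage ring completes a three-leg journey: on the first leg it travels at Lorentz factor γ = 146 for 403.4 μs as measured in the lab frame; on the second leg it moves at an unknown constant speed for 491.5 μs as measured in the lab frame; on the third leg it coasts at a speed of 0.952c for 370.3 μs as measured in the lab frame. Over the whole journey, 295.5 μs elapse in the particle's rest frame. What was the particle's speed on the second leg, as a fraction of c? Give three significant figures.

β = 0.931

Leg 1: γ = 146; τ_1 = 403.4/146.0 = 2.763 μs.
Leg 2: speed unknown; τ_2 = 491.5/γ_2.
Leg 3: γ = 1/√(1 − 0.952²) = 1/√0.09370 = 3.267; τ_3 = 370.3/3.267 = 113.3 μs.
Total proper time: 2.763 + τ_2 + 113.3 = 295.5, so τ_2 = 295.5 − 116.1 = 179.4 μs.
γ_2 = 491.5/179.4 = 2.740; β = √(1 − 1/γ²) = √0.8668.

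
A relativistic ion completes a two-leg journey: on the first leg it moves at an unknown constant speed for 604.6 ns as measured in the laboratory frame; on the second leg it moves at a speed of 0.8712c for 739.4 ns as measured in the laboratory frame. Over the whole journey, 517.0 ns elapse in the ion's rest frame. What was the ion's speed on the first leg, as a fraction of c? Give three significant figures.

Leg 1: speed unknown; τ_1 = 604.6/γ_1.
Leg 2: γ = 1/√(1 − 0.8712²) = 1/√0.2410 = 2.037; τ_2 = 739.4/2.037 = 363.0 ns.
Total proper time: τ_1 + 363.0 = 517.0, so τ_1 = 517.0 − 363.0 = 154.0 ns.
γ_1 = 604.6/154.0 = 3.926; β = √(1 − 1/γ²) = √0.9351.

β = 0.967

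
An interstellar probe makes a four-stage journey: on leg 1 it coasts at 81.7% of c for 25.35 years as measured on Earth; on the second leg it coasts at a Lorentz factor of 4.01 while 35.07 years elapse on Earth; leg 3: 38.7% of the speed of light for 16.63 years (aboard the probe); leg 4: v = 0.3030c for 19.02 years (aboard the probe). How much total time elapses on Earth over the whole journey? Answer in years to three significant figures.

Δt = 98.4 years

Leg 1: 25.35 years is already measured on Earth.
Leg 2: 35.07 years is already measured on Earth.
Leg 3: β = 0.387; γ = 1/√(1 − 0.387²) = 1/√0.8502 = 1.085; Δt_3 = 1.085 × 16.63 = 18.04 years.
Leg 4: γ = 1/√(1 − 0.3030²) = 1/√0.9082 = 1.049; Δt_4 = 1.049 × 19.02 = 19.96 years.
Total: 25.35 + 35.07 + 18.04 + 19.96 years.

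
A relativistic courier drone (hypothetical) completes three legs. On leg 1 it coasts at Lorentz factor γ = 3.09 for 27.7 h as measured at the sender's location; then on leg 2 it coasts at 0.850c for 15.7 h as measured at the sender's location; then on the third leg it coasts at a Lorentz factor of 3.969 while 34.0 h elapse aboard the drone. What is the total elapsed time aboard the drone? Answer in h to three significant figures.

τ = 51.2 h

Leg 1: γ = 3.09; τ_1 = 27.7/3.090 = 8.964 h.
Leg 2: γ = 1/√(1 − 0.850²) = 1/√0.2775 = 1.898; τ_2 = 15.7/1.898 = 8.270 h.
Leg 3: 34.0 h is already measured aboard the drone.
Total: 8.964 + 8.270 + 34.00 h.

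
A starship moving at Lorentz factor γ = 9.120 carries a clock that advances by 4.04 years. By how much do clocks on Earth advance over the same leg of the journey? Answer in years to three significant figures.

Δt = 36.8 years

γ = 9.120
The interval measured on the ship is the proper time (both events occur at the same place in that frame); the lab-frame interval is Δt = γτ = 9.120 × 4.04 years.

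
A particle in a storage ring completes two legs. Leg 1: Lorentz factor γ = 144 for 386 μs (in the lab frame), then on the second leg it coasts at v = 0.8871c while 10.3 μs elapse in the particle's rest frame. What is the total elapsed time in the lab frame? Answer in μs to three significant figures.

Δt = 408 μs

Leg 1: 386 μs is already measured in the lab frame.
Leg 2: γ = 1/√(1 − 0.8871²) = 1/√0.2131 = 2.166; Δt_2 = 2.166 × 10.3 = 22.31 μs.
Total: 386.0 + 22.31 μs.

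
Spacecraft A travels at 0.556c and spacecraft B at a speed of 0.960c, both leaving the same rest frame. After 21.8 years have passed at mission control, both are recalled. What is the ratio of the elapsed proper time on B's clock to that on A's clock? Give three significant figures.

A: γ = 1/√(1 − 0.556²) = 1/√0.6909 = 1.203. B: γ = 1/√(1 − 0.960²) = 1/√0.07840 = 3.571.
τ_A/τ_B = γ_B/γ_A = 3.571/1.203 = 2.969, so τ_B/τ_A = 0.3369.

τ_B/τ_A = 0.337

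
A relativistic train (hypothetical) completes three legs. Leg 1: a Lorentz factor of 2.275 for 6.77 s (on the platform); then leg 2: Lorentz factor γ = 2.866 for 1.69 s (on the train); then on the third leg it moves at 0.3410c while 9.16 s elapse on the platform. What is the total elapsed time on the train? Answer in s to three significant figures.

Leg 1: γ = 2.275; τ_1 = 6.77/2.275 = 2.976 s.
Leg 2: 1.69 s is already measured on the train.
Leg 3: γ = 1/√(1 − 0.3410²) = 1/√0.8837 = 1.064; τ_3 = 9.16/1.064 = 8.611 s.
Total: 2.976 + 1.690 + 8.611 s.

τ = 13.3 s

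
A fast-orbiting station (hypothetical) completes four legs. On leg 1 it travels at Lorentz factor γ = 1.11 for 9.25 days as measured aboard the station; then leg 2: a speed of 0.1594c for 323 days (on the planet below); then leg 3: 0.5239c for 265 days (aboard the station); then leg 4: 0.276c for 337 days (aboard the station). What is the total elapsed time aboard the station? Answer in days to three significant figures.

τ = 930 days

Leg 1: 9.25 days is already measured aboard the station.
Leg 2: γ = 1/√(1 − 0.1594²) = 1/√0.9746 = 1.013; τ_2 = 323/1.013 = 318.9 days.
Leg 3: 265 days is already measured aboard the station.
Leg 4: 337 days is already measured aboard the station.
Total: 9.250 + 318.9 + 265.0 + 337.0 days.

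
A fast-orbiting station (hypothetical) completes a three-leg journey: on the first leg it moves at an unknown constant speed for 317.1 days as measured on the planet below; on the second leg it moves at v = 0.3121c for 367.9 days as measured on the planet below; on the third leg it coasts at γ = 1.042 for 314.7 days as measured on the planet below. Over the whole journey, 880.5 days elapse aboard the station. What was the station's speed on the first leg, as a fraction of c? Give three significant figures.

β = 0.692

Leg 1: speed unknown; τ_1 = 317.1/γ_1.
Leg 2: γ = 1/√(1 − 0.3121²) = 1/√0.9026 = 1.053; τ_2 = 367.9/1.053 = 349.5 days.
Leg 3: γ = 1.042; τ_3 = 314.7/1.042 = 302.0 days.
Total proper time: τ_1 + 349.5 + 302.0 = 880.5, so τ_1 = 880.5 − 651.5 = 229.0 days.
γ_1 = 317.1/229.0 = 1.385; β = √(1 − 1/γ²) = √0.4786.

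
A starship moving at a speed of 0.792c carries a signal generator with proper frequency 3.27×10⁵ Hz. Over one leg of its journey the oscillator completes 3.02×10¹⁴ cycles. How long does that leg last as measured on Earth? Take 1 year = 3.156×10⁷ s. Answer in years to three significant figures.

γ = 1/√(1 − 0.792²) = 1/√0.3727 = 1.638
Proper time for N cycles: τ = N/f = 3.02×10¹⁴/(3.27×10⁵) = 9.235×10⁸ s = 29.26 years.
Lab-frame duration Δt = γτ = 1.638 × 29.26 = 47.93 years.

Δt = 47.9 years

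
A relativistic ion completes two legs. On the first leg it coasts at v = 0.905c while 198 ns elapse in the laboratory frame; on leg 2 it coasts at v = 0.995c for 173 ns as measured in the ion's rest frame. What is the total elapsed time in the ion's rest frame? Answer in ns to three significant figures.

τ = 257 ns

Leg 1: γ = 1/√(1 − 0.905²) = 1/√0.1810 = 2.351; τ_1 = 198/2.351 = 84.23 ns.
Leg 2: 173 ns is already measured in the ion's rest frame.
Total: 84.23 + 173.0 ns.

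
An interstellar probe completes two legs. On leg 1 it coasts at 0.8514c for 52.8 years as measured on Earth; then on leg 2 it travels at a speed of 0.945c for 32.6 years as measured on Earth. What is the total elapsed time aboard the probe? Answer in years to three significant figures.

Leg 1: γ = 1/√(1 − 0.8514²) = 1/√0.2751 = 1.907; τ_1 = 52.8/1.907 = 27.69 years.
Leg 2: γ = 1/√(1 − 0.945²) = 1/√0.1070 = 3.057; τ_2 = 32.6/3.057 = 10.66 years.
Total: 27.69 + 10.66 years.

τ = 38.4 years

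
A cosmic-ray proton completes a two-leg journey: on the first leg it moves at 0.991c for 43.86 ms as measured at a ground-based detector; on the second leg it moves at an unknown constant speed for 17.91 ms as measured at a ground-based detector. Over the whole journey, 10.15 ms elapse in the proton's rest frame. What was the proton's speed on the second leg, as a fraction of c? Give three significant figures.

Leg 1: γ = 1/√(1 − 0.991²) = 1/√0.01792 = 7.470; τ_1 = 43.86/7.470 = 5.871 ms.
Leg 2: speed unknown; τ_2 = 17.91/γ_2.
Total proper time: 5.871 + τ_2 = 10.15, so τ_2 = 10.15 − 5.871 = 4.279 ms.
γ_2 = 17.91/4.279 = 4.186; β = √(1 − 1/γ²) = √0.9429.

β = 0.971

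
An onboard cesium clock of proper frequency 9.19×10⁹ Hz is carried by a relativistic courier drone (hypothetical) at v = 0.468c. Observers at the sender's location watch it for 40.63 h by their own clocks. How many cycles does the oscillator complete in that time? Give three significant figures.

γ = 1/√(1 − 0.468²) = 1/√0.7810 = 1.132
During 40.63 h of lab time, the oscillator's proper time advances by τ = Δt/γ = 40.63/1.132 = 35.91 h = 1.293×10⁵ s.
N = f × τ = 9.19×10⁹ × 1.293×10⁵ = 1.188×10¹⁵.

N = 1.19×10¹⁵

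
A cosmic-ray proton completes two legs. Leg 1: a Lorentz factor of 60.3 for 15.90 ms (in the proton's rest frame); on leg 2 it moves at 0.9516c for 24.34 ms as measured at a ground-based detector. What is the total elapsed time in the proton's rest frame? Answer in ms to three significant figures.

Leg 1: 15.90 ms is already measured in the proton's rest frame.
Leg 2: γ = 1/√(1 − 0.9516²) = 1/√0.09446 = 3.254; τ_2 = 24.34/3.254 = 7.481 ms.
Total: 15.90 + 7.481 ms.

τ = 23.4 ms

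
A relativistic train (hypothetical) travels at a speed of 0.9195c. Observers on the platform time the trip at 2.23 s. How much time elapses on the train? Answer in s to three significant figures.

γ = 1/√(1 − 0.9195²) = 1/√0.1545 = 2.544
The interval measured on the platform is the dilated one; the clock on the train measures the proper time τ = Δt/γ = 2.23/2.544 s.

τ = 0.877 s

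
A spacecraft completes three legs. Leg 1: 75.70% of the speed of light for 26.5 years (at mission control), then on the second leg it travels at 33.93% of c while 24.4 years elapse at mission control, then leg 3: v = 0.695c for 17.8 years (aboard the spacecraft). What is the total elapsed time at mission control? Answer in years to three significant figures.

Δt = 75.7 years

Leg 1: 26.5 years is already measured at mission control.
Leg 2: 24.4 years is already measured at mission control.
Leg 3: γ = 1/√(1 − 0.695²) = 1/√0.5170 = 1.391; Δt_3 = 1.391 × 17.8 = 24.76 years.
Total: 26.50 + 24.40 + 24.76 years.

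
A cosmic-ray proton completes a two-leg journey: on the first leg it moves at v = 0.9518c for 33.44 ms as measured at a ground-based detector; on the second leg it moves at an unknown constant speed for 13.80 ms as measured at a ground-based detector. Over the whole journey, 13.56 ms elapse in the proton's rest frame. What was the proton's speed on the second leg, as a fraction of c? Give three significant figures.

β = 0.971

Leg 1: γ = 1/√(1 − 0.9518²) = 1/√0.09408 = 3.260; τ_1 = 33.44/3.260 = 10.26 ms.
Leg 2: speed unknown; τ_2 = 13.80/γ_2.
Total proper time: 10.26 + τ_2 = 13.56, so τ_2 = 13.56 − 10.26 = 3.303 ms.
γ_2 = 13.80/3.303 = 4.178; β = √(1 − 1/γ²) = √0.9427.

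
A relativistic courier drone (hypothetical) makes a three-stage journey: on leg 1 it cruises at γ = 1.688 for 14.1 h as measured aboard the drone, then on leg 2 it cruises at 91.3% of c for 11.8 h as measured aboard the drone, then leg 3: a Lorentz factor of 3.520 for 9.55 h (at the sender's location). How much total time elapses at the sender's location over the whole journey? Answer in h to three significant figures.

Δt = 62.3 h

Leg 1: γ = 1.688; Δt_1 = 1.688 × 14.1 = 23.80 h.
Leg 2: β = 0.913; γ = 1/√(1 − 0.913²) = 1/√0.1664 = 2.451; Δt_2 = 2.451 × 11.8 = 28.92 h.
Leg 3: 9.55 h is already measured at the sender's location.
Total: 23.80 + 28.92 + 9.550 h.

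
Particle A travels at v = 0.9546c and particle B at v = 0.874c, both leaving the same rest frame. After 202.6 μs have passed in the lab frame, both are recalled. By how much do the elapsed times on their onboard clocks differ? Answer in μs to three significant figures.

A: γ = 1/√(1 − 0.9546²) = 1/√0.08874 = 3.357; τ_A = 202.6/3.357 = 60.35 μs.
B: γ = 1/√(1 − 0.874²) = 1/√0.2361 = 2.058; τ_B = 202.6/2.058 = 98.45 μs.

|τ_A − τ_B| = 38.1 μs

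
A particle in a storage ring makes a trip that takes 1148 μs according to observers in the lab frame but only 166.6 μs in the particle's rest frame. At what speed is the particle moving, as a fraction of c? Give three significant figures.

β = 0.989

The proper time is measured in the particle's rest frame (both events occur at the particle's location); Δt is measured in the lab frame. γ = Δt/τ = 1148/166.6 = 6.891.
β = √(1 − 1/γ²) = √(1 − 0.02106) = √0.9789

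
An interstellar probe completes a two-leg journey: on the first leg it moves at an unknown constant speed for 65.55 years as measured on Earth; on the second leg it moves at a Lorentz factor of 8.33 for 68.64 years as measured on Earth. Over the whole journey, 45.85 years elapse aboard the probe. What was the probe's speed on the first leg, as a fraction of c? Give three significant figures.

Leg 1: speed unknown; τ_1 = 65.55/γ_1.
Leg 2: γ = 8.33; τ_2 = 68.64/8.330 = 8.240 years.
Total proper time: τ_1 + 8.240 = 45.85, so τ_1 = 45.85 − 8.240 = 37.61 years.
γ_1 = 65.55/37.61 = 1.743; β = √(1 − 1/γ²) = √0.6708.

β = 0.819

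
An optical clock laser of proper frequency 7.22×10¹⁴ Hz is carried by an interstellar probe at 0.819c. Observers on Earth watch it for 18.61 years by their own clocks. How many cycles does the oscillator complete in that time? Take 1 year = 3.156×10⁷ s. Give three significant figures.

γ = 1/√(1 − 0.819²) = 1/√0.3292 = 1.743
During 18.61 years of lab time, the oscillator's proper time advances by τ = Δt/γ = 18.61/1.743 = 10.68 years = 3.370×10⁸ s.
N = f × τ = 7.22×10¹⁴ × 3.370×10⁸ = 2.433×10²³.

N = 2.43×10²³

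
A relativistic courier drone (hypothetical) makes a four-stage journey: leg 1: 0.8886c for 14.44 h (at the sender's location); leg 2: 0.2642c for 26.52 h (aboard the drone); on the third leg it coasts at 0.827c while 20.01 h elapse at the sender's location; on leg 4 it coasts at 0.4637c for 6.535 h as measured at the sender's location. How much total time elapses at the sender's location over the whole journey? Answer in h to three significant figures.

Leg 1: 14.44 h is already measured at the sender's location.
Leg 2: γ = 1/√(1 − 0.2642²) = 1/√0.9302 = 1.037; Δt_2 = 1.037 × 26.52 = 27.50 h.
Leg 3: 20.01 h is already measured at the sender's location.
Leg 4: 6.535 h is already measured at the sender's location.
Total: 14.44 + 27.50 + 20.01 + 6.535 h.

Δt = 68.5 h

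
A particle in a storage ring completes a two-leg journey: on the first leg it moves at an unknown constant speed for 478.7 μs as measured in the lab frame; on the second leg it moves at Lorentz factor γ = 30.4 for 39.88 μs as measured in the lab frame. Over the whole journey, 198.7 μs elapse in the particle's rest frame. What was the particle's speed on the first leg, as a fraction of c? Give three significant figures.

Leg 1: speed unknown; τ_1 = 478.7/γ_1.
Leg 2: γ = 30.4; τ_2 = 39.88/30.40 = 1.312 μs.
Total proper time: τ_1 + 1.312 = 198.7, so τ_1 = 198.7 − 1.312 = 197.4 μs.
γ_1 = 478.7/197.4 = 2.425; β = √(1 − 1/γ²) = √0.8300.

β = 0.911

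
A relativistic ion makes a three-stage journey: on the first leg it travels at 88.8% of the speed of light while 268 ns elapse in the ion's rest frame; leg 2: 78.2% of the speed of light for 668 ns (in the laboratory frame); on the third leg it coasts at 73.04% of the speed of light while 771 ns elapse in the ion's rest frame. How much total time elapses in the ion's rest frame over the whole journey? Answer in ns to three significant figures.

τ = 1460 ns

Leg 1: 268 ns is already measured in the ion's rest frame.
Leg 2: β = 0.782; γ = 1/√(1 − 0.782²) = 1/√0.3885 = 1.604; τ_2 = 668/1.604 = 416.3 ns.
Leg 3: 771 ns is already measured in the ion's rest frame.
Total: 268.0 + 416.3 + 771.0 ns.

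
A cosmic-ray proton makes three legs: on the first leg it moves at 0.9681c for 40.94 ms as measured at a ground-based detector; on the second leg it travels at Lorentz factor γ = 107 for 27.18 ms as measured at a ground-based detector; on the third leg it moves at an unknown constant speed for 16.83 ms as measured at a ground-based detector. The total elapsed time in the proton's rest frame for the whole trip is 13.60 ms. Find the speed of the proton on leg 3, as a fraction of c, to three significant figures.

Leg 1: γ = 1/√(1 − 0.9681²) = 1/√0.06278 = 3.991; τ_1 = 40.94/3.991 = 10.26 ms.
Leg 2: γ = 107; τ_2 = 27.18/107.0 = 0.2540 ms.
Leg 3: speed unknown; τ_3 = 16.83/γ_3.
Total proper time: 10.26 + 0.2540 + τ_3 = 13.60, so τ_3 = 13.60 − 10.51 = 3.088 ms.
γ_3 = 16.83/3.088 = 5.450; β = √(1 − 1/γ²) = √0.9663.

β = 0.983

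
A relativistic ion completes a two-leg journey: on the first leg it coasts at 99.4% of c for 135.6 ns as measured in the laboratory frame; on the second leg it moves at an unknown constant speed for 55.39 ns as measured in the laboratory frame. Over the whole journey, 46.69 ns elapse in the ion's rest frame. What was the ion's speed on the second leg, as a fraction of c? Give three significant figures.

Leg 1: β = 0.994; γ = 1/√(1 − 0.994²) = 1/√0.01196 = 9.142; τ_1 = 135.6/9.142 = 14.83 ns.
Leg 2: speed unknown; τ_2 = 55.39/γ_2.
Total proper time: 14.83 + τ_2 = 46.69, so τ_2 = 46.69 − 14.83 = 31.86 ns.
γ_2 = 55.39/31.86 = 1.739; β = √(1 − 1/γ²) = √0.6692.

β = 0.818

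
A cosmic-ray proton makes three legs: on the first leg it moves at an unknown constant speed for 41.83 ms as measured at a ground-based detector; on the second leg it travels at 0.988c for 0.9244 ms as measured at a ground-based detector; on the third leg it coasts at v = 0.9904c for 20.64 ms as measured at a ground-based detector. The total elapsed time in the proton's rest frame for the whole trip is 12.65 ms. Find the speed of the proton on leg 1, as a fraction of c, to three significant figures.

Leg 1: speed unknown; τ_1 = 41.83/γ_1.
Leg 2: γ = 1/√(1 − 0.988²) = 1/√0.02386 = 6.474; τ_2 = 0.9244/6.474 = 0.1428 ms.
Leg 3: γ = 1/√(1 − 0.9904²) = 1/√0.01911 = 7.234; τ_3 = 20.64/7.234 = 2.853 ms.
Total proper time: τ_1 + 0.1428 + 2.853 = 12.65, so τ_1 = 12.65 − 2.996 = 9.654 ms.
γ_1 = 41.83/9.654 = 4.333; β = √(1 − 1/γ²) = √0.9467.

β = 0.973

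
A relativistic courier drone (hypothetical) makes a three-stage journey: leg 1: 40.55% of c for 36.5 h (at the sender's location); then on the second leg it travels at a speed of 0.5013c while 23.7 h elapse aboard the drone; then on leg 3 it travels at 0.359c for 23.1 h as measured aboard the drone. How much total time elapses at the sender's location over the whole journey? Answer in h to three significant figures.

Δt = 88.6 h

Leg 1: 36.5 h is already measured at the sender's location.
Leg 2: γ = 1/√(1 − 0.5013²) = 1/√0.7487 = 1.156; Δt_2 = 1.156 × 23.7 = 27.39 h.
Leg 3: γ = 1/√(1 − 0.359²) = 1/√0.8711 = 1.071; Δt_3 = 1.071 × 23.1 = 24.75 h.
Total: 36.50 + 27.39 + 24.75 h.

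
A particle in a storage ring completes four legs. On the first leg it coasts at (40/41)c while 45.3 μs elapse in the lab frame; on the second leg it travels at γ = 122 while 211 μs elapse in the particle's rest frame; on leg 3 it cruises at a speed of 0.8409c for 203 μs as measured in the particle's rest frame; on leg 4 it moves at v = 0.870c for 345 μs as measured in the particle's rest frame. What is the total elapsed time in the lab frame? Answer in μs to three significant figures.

Δt = 2.69×10⁴ μs

Leg 1: 45.3 μs is already measured in the lab frame.
Leg 2: γ = 122; Δt_2 = 122.0 × 211 = 2.574×10⁴ μs.
Leg 3: γ = 1/√(1 − 0.8409²) = 1/√0.2929 = 1.848; Δt_3 = 1.848 × 203 = 375.1 μs.
Leg 4: γ = 1/√(1 − 0.870²) = 1/√0.2431 = 2.028; Δt_4 = 2.028 × 345 = 699.7 μs.
Total: 45.30 + 2.574×10⁴ + 375.1 + 699.7 μs.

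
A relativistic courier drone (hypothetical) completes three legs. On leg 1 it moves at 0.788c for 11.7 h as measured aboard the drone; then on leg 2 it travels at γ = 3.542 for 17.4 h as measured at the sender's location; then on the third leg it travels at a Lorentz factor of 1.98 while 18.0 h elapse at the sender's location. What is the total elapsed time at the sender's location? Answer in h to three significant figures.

Leg 1: γ = 1/√(1 − 0.788²) = 1/√0.3791 = 1.624; Δt_1 = 1.624 × 11.7 = 19.00 h.
Leg 2: 17.4 h is already measured at the sender's location.
Leg 3: 18.0 h is already measured at the sender's location.
Total: 19.00 + 17.40 + 18.00 h.

Δt = 54.4 h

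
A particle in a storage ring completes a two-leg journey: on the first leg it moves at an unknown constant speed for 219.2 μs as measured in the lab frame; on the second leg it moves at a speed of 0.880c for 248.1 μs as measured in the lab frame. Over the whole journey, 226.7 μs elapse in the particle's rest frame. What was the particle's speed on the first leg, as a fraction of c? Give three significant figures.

Leg 1: speed unknown; τ_1 = 219.2/γ_1.
Leg 2: γ = 1/√(1 − 0.880²) = 1/√0.2256 = 2.105; τ_2 = 248.1/2.105 = 117.8 μs.
Total proper time: τ_1 + 117.8 = 226.7, so τ_1 = 226.7 − 117.8 = 108.9 μs.
γ_1 = 219.2/108.9 = 2.014; β = √(1 − 1/γ²) = √0.7534.

β = 0.868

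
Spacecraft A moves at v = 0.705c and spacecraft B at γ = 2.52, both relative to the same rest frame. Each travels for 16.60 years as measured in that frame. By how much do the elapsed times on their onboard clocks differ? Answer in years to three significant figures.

|τ_A − τ_B| = 5.19 years

A: γ = 1/√(1 − 0.705²) = 1/√0.5030 = 1.410; τ_A = 16.60/1.410 = 11.77 years.
B: γ = 2.52; τ_B = 16.60/2.520 = 6.587 years.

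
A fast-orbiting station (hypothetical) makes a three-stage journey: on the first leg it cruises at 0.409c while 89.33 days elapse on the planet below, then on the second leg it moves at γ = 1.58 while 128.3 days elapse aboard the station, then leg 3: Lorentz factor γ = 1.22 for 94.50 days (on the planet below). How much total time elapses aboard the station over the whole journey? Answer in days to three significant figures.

Leg 1: γ = 1/√(1 − 0.409²) = 1/√0.8327 = 1.096; τ_1 = 89.33/1.096 = 81.52 days.
Leg 2: 128.3 days is already measured aboard the station.
Leg 3: γ = 1.22; τ_3 = 94.50/1.220 = 77.46 days.
Total: 81.52 + 128.3 + 77.46 days.

τ = 287 days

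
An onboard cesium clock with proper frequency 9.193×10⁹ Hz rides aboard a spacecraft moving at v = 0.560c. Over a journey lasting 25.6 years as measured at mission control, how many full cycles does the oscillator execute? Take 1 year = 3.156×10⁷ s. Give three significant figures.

N = 6.15×10¹⁸

γ = 1/√(1 − 0.560²) = 1/√0.6864 = 1.207
The oscillator's own cycle count is N = f × τ where τ is the proper time aboard the spacecraft. τ = Δt/γ = 25.6/1.207 = 21.21 years = 6.694×10⁸ s.
N = 9.193×10⁹ × 6.694×10⁸ = 6.154×10¹⁸.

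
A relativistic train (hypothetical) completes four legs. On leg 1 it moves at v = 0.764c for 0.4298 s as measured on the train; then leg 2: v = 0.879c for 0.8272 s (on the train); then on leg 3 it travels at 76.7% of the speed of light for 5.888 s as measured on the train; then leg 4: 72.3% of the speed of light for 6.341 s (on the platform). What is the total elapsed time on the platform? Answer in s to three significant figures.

Leg 1: γ = 1/√(1 − 0.764²) = 1/√0.4163 = 1.550; Δt_1 = 1.550 × 0.4298 = 0.6661 s.
Leg 2: γ = 1/√(1 − 0.879²) = 1/√0.2274 = 2.097; Δt_2 = 2.097 × 0.8272 = 1.735 s.
Leg 3: β = 0.767; γ = 1/√(1 − 0.767²) = 1/√0.4117 = 1.558; Δt_3 = 1.558 × 5.888 = 9.176 s.
Leg 4: 6.341 s is already measured on the platform.
Total: 0.6661 + 1.735 + 9.176 + 6.341 s.

Δt = 17.9 s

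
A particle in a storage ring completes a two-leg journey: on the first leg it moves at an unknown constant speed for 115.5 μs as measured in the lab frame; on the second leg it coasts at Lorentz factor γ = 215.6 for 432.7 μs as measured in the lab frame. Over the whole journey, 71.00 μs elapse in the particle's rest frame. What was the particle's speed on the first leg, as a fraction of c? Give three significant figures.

β = 0.802

Leg 1: speed unknown; τ_1 = 115.5/γ_1.
Leg 2: γ = 215.6; τ_2 = 432.7/215.6 = 2.007 μs.
Total proper time: τ_1 + 2.007 = 71.00, so τ_1 = 71.00 − 2.007 = 68.99 μs.
γ_1 = 115.5/68.99 = 1.674; β = √(1 − 1/γ²) = √0.6432.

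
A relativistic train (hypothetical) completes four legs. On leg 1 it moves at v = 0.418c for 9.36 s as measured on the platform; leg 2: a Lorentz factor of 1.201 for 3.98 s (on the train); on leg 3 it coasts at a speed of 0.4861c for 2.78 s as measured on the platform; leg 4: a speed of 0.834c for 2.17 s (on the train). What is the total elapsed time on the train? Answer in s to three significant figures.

Leg 1: γ = 1/√(1 − 0.418²) = 1/√0.8253 = 1.101; τ_1 = 9.36/1.101 = 8.503 s.
Leg 2: 3.98 s is already measured on the train.
Leg 3: γ = 1/√(1 − 0.4861²) = 1/√0.7637 = 1.144; τ_3 = 2.78/1.144 = 2.429 s.
Leg 4: 2.17 s is already measured on the train.
Total: 8.503 + 3.980 + 2.429 + 2.170 s.

τ = 17.1 s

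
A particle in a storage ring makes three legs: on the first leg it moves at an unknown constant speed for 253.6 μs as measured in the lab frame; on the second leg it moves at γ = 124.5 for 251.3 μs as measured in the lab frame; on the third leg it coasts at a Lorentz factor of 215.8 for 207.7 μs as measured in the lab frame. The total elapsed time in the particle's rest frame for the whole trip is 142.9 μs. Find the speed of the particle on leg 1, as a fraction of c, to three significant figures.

Leg 1: speed unknown; τ_1 = 253.6/γ_1.
Leg 2: γ = 124.5; τ_2 = 251.3/124.5 = 2.018 μs.
Leg 3: γ = 215.8; τ_3 = 207.7/215.8 = 0.9625 μs.
Total proper time: τ_1 + 2.018 + 0.9625 = 142.9, so τ_1 = 142.9 − 2.981 = 139.9 μs.
γ_1 = 253.6/139.9 = 1.812; β = √(1 − 1/γ²) = √0.6956.

β = 0.834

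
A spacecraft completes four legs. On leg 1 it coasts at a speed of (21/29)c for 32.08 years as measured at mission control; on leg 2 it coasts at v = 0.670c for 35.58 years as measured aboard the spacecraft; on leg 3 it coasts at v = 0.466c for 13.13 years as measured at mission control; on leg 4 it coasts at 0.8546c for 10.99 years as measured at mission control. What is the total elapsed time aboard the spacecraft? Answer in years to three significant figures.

τ = 75.0 years

Leg 1: γ = 1/√(1 − (21/29)²) = 29/20 = 1.450; τ_1 = 32.08/1.450 = 22.12 years.
Leg 2: 35.58 years is already measured aboard the spacecraft.
Leg 3: γ = 1/√(1 − 0.466²) = 1/√0.7828 = 1.130; τ_3 = 13.13/1.130 = 11.62 years.
Leg 4: γ = 1/√(1 − 0.8546²) = 1/√0.2697 = 1.926; τ_4 = 10.99/1.926 = 5.707 years.
Total: 22.12 + 35.58 + 11.62 + 5.707 years.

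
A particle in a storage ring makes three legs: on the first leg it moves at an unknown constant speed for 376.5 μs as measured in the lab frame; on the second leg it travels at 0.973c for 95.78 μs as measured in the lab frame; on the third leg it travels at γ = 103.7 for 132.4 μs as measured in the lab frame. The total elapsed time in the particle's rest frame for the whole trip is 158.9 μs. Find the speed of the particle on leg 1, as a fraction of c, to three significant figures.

β = 0.933

Leg 1: speed unknown; τ_1 = 376.5/γ_1.
Leg 2: γ = 1/√(1 − 0.973²) = 1/√0.05327 = 4.333; τ_2 = 95.78/4.333 = 22.11 μs.
Leg 3: γ = 103.7; τ_3 = 132.4/103.7 = 1.277 μs.
Total proper time: τ_1 + 22.11 + 1.277 = 158.9, so τ_1 = 158.9 − 23.38 = 135.5 μs.
γ_1 = 376.5/135.5 = 2.778; β = √(1 − 1/γ²) = √0.8704.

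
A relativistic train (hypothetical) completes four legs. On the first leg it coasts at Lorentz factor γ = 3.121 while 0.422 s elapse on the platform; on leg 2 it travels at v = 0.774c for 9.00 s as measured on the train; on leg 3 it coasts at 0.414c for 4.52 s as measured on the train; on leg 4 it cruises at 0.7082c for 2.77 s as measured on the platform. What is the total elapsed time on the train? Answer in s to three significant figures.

Leg 1: γ = 3.121; τ_1 = 0.422/3.121 = 0.1352 s.
Leg 2: 9.00 s is already measured on the train.
Leg 3: 4.52 s is already measured on the train.
Leg 4: γ = 1/√(1 − 0.7082²) = 1/√0.4985 = 1.416; τ_4 = 2.77/1.416 = 1.956 s.
Total: 0.1352 + 9.000 + 4.520 + 1.956 s.

τ = 15.6 s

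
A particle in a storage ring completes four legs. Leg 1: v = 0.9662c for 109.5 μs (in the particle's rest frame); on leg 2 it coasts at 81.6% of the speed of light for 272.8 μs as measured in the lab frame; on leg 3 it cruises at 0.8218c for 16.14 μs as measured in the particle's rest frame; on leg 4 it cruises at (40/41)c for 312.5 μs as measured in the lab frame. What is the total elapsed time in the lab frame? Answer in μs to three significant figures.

Leg 1: γ = 1/√(1 − 0.9662²) = 1/√0.06646 = 3.879; Δt_1 = 3.879 × 109.5 = 424.8 μs.
Leg 2: 272.8 μs is already measured in the lab frame.
Leg 3: γ = 1/√(1 − 0.8218²) = 1/√0.3246 = 1.755; Δt_3 = 1.755 × 16.14 = 28.33 μs.
Leg 4: 312.5 μs is already measured in the lab frame.
Total: 424.8 + 272.8 + 28.33 + 312.5 μs.

Δt = 1040 μs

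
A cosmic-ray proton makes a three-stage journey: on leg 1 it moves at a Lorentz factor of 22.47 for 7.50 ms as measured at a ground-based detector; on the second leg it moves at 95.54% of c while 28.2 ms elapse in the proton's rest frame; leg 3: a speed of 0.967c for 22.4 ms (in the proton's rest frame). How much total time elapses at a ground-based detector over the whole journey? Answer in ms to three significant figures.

Δt = 191 ms

Leg 1: 7.50 ms is already measured at a ground-based detector.
Leg 2: β = 0.9554; γ = 1/√(1 − 0.9554²) = 1/√0.08721 = 3.386; Δt_2 = 3.386 × 28.2 = 95.49 ms.
Leg 3: γ = 1/√(1 − 0.967²) = 1/√0.06491 = 3.925; Δt_3 = 3.925 × 22.4 = 87.92 ms.
Total: 7.500 + 95.49 + 87.92 ms.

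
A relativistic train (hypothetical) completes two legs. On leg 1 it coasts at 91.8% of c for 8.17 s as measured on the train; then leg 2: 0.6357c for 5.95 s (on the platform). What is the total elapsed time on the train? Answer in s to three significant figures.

τ = 12.8 s

Leg 1: 8.17 s is already measured on the train.
Leg 2: γ = 1/√(1 − 0.6357²) = 1/√0.5959 = 1.295; τ_2 = 5.95/1.295 = 4.593 s.
Total: 8.170 + 4.593 s.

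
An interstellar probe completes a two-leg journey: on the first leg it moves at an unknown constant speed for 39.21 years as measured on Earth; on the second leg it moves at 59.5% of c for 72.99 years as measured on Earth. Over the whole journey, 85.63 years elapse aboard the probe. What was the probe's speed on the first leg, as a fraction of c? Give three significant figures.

Leg 1: speed unknown; τ_1 = 39.21/γ_1.
Leg 2: β = 0.595; γ = 1/√(1 − 0.595²) = 1/√0.6460 = 1.244; τ_2 = 72.99/1.244 = 58.66 years.
Total proper time: τ_1 + 58.66 = 85.63, so τ_1 = 85.63 − 58.66 = 26.97 years.
γ_1 = 39.21/26.97 = 1.454; β = √(1 − 1/γ²) = √0.5270.

β = 0.726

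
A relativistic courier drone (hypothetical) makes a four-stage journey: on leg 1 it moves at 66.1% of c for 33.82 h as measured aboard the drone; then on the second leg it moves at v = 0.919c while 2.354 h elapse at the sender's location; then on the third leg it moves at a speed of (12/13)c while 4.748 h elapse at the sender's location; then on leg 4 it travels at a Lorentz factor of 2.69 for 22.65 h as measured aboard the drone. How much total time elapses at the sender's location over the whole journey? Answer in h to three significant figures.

Leg 1: β = 0.661; γ = 1/√(1 − 0.661²) = 1/√0.5631 = 1.333; Δt_1 = 1.333 × 33.82 = 45.07 h.
Leg 2: 2.354 h is already measured at the sender's location.
Leg 3: 4.748 h is already measured at the sender's location.
Leg 4: γ = 2.69; Δt_4 = 2.690 × 22.65 = 60.93 h.
Total: 45.07 + 2.354 + 4.748 + 60.93 h.

Δt = 113 h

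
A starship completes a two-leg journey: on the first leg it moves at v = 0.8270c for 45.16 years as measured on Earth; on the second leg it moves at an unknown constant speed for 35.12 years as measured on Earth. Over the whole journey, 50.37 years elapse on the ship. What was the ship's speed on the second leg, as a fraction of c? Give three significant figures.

Leg 1: γ = 1/√(1 − 0.8270²) = 1/√0.3161 = 1.779; τ_1 = 45.16/1.779 = 25.39 years.
Leg 2: speed unknown; τ_2 = 35.12/γ_2.
Total proper time: 25.39 + τ_2 = 50.37, so τ_2 = 50.37 − 25.39 = 24.98 years.
γ_2 = 35.12/24.98 = 1.406; β = √(1 − 1/γ²) = √0.4940.

β = 0.703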